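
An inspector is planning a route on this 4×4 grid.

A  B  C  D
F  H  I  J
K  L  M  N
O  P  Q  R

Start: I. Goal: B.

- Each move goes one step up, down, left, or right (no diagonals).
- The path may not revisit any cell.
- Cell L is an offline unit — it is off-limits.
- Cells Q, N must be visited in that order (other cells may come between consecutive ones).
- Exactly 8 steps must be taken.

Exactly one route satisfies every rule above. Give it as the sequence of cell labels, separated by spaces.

The waypoints must appear in the order Q, N, with no cell reused.
Route from I: down 2 to Q, right 1 to R, up 3 to D, left 2 to B — 8 moves in all.
Check: order respected (Q at step 2, N at step 4); 8 moves as required.

I M Q R N J D C B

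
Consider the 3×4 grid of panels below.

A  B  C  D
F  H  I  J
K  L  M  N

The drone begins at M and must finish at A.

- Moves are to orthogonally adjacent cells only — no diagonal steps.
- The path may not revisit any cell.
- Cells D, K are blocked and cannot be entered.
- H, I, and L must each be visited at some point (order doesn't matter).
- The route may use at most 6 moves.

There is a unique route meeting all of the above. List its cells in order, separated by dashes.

M - L - H - I - C - B - A

The 6-move cap with required stops at H, I, L leaves no slack for detours.
Route from M: left 1 to L, up 1 to H, right 1 to I, up 1 to C, left 2 to A — 6 moves in all.
Check: all required cells visited; 6 ≤ 6 moves.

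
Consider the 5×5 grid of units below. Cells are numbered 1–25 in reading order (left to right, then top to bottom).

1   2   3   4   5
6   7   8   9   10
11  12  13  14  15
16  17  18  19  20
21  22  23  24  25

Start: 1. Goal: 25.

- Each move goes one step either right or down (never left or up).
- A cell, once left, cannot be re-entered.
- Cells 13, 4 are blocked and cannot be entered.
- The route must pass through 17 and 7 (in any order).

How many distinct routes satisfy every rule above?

8

A right/down-only route from 1 to 25 makes exactly 4 down-moves and 4 right-moves in some order.
With no other constraints that would be C(8,4) = 70 routes.
A monotone route can only reach the required cells in the order 7, 17, so split there and multiply the segment counts (each segment already excludes blocked cells): 1→7: 2; 7→17: 1; 17→25: 4; product = 8.
That gives 8 routes.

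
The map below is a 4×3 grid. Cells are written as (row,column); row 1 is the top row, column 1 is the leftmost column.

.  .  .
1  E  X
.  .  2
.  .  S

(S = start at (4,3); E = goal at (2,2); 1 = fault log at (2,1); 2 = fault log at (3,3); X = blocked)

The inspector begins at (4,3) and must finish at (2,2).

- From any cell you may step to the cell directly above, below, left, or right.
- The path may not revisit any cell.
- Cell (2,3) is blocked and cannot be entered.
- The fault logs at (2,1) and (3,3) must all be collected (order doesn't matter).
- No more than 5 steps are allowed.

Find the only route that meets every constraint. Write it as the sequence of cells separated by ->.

(4,3) -> (3,3) -> (3,2) -> (3,1) -> (2,1) -> (2,2)

The 5-move cap with required stops at (2,1), (3,3) leaves no slack for detours.
Route from (4,3): up to (3,3), 2× left (reaching (3,1)), up to (2,1), right to (2,2) — 5 moves in all.
Check: all required cells visited; 5 ≤ 5 moves.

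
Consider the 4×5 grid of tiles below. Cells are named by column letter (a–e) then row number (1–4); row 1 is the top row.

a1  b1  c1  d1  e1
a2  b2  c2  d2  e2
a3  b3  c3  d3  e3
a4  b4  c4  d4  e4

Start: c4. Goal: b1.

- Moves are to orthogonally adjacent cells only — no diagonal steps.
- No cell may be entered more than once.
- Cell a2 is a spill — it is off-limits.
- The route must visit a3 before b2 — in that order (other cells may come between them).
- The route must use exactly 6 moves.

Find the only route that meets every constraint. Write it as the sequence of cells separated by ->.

The waypoints must appear in the order a3, b2, with no cell reused.
Route from c4: left 2 to a4, up 1 to a3, right 1 to b3, up 2 to b1 — 6 moves in all.
Check: order respected (a3 at step 3, b2 at step 5); 6 moves as required.

c4 -> b4 -> a4 -> a3 -> b3 -> b2 -> b1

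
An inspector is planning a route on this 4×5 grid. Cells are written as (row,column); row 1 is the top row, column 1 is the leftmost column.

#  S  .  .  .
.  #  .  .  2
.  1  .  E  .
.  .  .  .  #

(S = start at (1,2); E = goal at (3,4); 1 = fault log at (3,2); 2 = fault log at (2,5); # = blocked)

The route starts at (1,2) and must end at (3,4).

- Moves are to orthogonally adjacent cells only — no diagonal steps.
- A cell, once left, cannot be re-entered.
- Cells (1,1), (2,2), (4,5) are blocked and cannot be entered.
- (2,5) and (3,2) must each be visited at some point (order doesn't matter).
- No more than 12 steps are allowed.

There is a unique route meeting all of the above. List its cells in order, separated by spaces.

(1,2) (1,3) (1,4) (1,5) (2,5) (2,4) (2,3) (3,3) (3,2) (4,2) (4,3) (4,4) (3,4)

The 12-move cap with required stops at (2,5), (3,2) leaves no slack for detours.
Route from (1,2): 3× right (reaching (1,5)), down to (2,5), 2× left (reaching (2,3)), down to (3,3), left to (3,2), down to (4,2), 2× right (reaching (4,4)), up to (3,4) — 12 moves in all.
Check: all required cells visited; 12 ≤ 12 moves.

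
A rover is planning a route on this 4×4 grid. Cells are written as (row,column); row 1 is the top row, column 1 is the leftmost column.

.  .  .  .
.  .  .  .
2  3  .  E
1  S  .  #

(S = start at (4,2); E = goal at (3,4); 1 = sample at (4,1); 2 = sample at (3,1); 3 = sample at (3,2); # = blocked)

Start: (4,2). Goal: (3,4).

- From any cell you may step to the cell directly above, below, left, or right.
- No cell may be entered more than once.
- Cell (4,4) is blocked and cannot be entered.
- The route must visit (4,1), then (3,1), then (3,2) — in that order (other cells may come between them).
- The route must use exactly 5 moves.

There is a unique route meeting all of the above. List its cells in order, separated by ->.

(4,2) -> (4,1) -> (3,1) -> (3,2) -> (3,3) -> (3,4)

The waypoints must appear in the order (4,1), (3,1), (3,2), with no cell reused.
Route from (4,2): left 1 to (4,1), up 1 to (3,1), right 3 to (3,4) — 5 moves in all.
Check: order respected (1 at step 1, 2 at step 2, 3 at step 3); 5 moves as required.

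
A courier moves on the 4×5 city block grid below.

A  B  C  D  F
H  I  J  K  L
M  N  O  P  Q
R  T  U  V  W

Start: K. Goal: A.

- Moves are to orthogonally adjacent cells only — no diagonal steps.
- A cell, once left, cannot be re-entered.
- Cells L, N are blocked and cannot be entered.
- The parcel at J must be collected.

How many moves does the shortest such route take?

Any route passes through J somewhere between K and A. Summing Manhattan distances along the two legs (K → J → A) gives a lower bound of 1 + 3 = 4 moves.
A route of 4 moves achieves this: K → J → C → B → A.
Since 4 matches the lower bound, it is optimal.

4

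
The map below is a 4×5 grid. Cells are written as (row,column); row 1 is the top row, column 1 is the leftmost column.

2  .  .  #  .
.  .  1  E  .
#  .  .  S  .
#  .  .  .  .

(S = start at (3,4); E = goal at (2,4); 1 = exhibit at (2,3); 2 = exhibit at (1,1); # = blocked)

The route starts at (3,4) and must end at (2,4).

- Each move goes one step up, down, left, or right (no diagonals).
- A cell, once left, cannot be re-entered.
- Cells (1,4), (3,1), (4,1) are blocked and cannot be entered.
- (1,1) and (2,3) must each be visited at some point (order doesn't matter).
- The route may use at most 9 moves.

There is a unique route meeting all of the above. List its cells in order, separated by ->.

The 9-move cap with required stops at (1,1), (2,3) leaves no slack for detours.
Route from (3,4): left 2 to (3,2), up 1 to (2,2), left 1 to (2,1), up 1 to (1,1), right 2 to (1,3), down 1 to (2,3), right 1 to (2,4) — 9 moves in all.
Check: all required cells visited; 9 ≤ 9 moves.

(3,4) -> (3,3) -> (3,2) -> (2,2) -> (2,1) -> (1,1) -> (1,2) -> (1,3) -> (2,3) -> (2,4)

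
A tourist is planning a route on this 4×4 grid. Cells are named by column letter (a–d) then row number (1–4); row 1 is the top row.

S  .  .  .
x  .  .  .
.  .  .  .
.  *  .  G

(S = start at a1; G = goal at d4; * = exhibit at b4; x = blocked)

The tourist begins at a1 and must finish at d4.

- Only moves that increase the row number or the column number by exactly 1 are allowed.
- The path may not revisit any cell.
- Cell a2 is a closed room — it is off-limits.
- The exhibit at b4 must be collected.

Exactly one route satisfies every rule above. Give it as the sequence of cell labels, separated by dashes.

a1 - b1 - b2 - b3 - b4 - c4 - d4

Moves only go right or down, so the column and row indices never decrease.
Route from a1: right 1 to b1, down 3 to b4, right 2 to d4 — 6 moves in all.
Check: all required cells visited.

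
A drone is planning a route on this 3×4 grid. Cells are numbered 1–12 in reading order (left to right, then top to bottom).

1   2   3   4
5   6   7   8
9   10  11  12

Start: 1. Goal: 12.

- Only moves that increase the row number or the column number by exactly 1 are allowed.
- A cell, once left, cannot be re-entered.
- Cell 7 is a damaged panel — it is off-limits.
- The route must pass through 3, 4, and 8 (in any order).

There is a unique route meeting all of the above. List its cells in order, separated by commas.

1, 2, 3, 4, 8, 12

Moves only go right or down, so the column and row indices never decrease.
Route from 1: right 3 to 4, down 2 to 12 — 5 moves in all.
Check: all required cells visited.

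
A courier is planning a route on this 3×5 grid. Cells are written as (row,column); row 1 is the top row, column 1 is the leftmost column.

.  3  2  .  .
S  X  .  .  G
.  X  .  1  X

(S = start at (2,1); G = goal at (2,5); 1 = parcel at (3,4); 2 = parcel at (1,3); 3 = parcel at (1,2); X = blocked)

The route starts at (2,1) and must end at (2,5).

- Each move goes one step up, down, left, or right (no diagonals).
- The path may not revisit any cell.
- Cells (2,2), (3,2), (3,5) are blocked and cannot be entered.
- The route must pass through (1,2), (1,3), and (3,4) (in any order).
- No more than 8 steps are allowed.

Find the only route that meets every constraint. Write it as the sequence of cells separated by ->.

(2,1) -> (1,1) -> (1,2) -> (1,3) -> (2,3) -> (3,3) -> (3,4) -> (2,4) -> (2,5)

The budget equals the shortest possible length, so every move has to be on a shortest route through the required cells.
Route from (2,1): up to (1,1), 2× right (reaching (1,3)), 2× down (reaching (3,3)), right to (3,4), up to (2,4), right to (2,5) — 8 moves in all.
Check: all required cells visited; 8 ≤ 8 moves.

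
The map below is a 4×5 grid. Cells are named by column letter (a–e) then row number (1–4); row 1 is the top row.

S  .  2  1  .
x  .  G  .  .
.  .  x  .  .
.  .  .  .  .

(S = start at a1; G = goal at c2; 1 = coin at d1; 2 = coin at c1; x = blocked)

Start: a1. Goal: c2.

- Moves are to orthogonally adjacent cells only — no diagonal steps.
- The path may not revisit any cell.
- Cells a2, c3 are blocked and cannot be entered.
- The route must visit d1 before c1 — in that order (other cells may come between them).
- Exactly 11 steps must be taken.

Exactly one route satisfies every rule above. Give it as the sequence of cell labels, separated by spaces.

The waypoints must appear in the order d1, c1, with no cell reused.
Route from a1: right 1 to b1, down 3 to b4, right 2 to d4, up 3 to d1, left 1 to c1, down 1 to c2 — 11 moves in all.
Check: order respected (1 at step 9, 2 at step 10); 11 moves as required.

a1 b1 b2 b3 b4 c4 d4 d3 d2 d1 c1 c2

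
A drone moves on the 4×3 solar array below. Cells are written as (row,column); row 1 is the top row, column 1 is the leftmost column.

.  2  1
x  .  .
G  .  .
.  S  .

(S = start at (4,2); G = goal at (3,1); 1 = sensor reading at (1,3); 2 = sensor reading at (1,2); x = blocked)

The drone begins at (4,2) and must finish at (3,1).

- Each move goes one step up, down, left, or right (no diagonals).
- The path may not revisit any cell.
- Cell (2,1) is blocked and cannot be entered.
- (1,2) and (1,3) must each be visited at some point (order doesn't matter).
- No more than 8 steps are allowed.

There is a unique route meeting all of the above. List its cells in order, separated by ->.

(4,2) -> (4,3) -> (3,3) -> (2,3) -> (1,3) -> (1,2) -> (2,2) -> (3,2) -> (3,1)

Any route must reach (1,2) and (1,3) and still end at (3,1) within 8 moves, so the order of the required stops is forced.
Route from (4,2): right to (4,3), 3× up (reaching (1,3)), left to (1,2), 2× down (reaching (3,2)), left to (3,1) — 8 moves in all.
Check: all required cells visited; 8 ≤ 8 moves.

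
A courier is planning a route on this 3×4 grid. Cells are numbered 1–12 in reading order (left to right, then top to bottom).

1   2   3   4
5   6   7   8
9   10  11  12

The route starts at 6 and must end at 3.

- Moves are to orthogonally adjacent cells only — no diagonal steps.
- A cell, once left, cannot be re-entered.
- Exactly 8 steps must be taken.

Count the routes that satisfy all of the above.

Need simple routes of exactly 8 moves from 6 to 3 (Manhattan distance 2, so 3 moves are spent on a detour and 3 undoing it).
Enumerating: 6 2 1 5 9 10 11 7 3 | 6 5 9 10 11 7 8 4 3 | 6 5 9 10 11 12 8 4 3 | 6 5 9 10 11 12 8 7 3 | 6 7 11 10 9 5 1 2 3.
That gives 5 routes.

5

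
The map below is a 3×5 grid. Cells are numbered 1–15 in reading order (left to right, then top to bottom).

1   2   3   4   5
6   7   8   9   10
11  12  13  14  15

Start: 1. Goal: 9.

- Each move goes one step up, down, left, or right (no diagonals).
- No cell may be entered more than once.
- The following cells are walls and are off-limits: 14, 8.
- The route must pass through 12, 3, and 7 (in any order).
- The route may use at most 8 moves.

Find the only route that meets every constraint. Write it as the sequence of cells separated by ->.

The budget equals the shortest possible length, so every move has to be on a shortest route through the required cells.
Route from 1: down 2 to 11, right 1 to 12, up 2 to 2, right 2 to 4, down 1 to 9 — 8 moves in all.
Check: all required cells visited; 8 ≤ 8 moves.

1 -> 6 -> 11 -> 12 -> 7 -> 2 -> 3 -> 4 -> 9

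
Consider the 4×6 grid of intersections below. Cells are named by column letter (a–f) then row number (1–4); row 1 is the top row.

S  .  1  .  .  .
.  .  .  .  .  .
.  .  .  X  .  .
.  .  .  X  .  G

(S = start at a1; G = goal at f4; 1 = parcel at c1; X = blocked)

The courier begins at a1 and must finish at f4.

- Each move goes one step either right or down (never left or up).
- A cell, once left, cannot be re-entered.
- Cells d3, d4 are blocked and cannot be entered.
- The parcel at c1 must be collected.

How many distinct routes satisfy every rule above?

10

A right/down-only route from a1 to f4 makes exactly 3 down-moves and 5 right-moves in some order.
With no other constraints that would be C(8,3) = 56 routes.
Split at c1 and multiply the segment counts (each segment already excludes blocked cells): a1→c1: 1; c1→f4: 10; product = 10.
That gives 10 routes.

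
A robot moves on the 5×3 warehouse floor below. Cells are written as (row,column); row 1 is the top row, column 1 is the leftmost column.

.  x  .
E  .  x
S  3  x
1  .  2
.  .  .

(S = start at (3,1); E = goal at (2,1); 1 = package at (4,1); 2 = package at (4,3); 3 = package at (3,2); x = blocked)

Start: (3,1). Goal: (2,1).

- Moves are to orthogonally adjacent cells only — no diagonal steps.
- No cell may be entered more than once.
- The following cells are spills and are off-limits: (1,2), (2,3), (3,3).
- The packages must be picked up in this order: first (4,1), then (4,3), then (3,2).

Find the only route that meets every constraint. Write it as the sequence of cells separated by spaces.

(3,1) (4,1) (5,1) (5,2) (5,3) (4,3) (4,2) (3,2) (2,2) (2,1)

The waypoints must appear in the order (4,1), (4,3), (3,2), with no cell reused.
Route from (3,1): down 2 to (5,1), right 2 to (5,3), up 1 to (4,3), left 1 to (4,2), up 2 to (2,2), left 1 to (2,1) — 9 moves in all.
Check: order respected (1 at step 1, 2 at step 5, 3 at step 7).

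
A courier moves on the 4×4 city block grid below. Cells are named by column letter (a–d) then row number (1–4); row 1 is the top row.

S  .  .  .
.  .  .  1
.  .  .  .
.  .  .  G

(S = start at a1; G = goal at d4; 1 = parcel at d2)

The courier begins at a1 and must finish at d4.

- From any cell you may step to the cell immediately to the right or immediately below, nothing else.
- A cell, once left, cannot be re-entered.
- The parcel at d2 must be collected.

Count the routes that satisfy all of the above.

A right/down-only route from a1 to d4 makes exactly 3 down-moves and 3 right-moves in some order.
With no other constraints that would be C(6,3) = 20 routes.
Split at d2 and multiply the segment counts: a1→d2: 4; d2→d4: 1; product = 4.
That gives 4 routes.

4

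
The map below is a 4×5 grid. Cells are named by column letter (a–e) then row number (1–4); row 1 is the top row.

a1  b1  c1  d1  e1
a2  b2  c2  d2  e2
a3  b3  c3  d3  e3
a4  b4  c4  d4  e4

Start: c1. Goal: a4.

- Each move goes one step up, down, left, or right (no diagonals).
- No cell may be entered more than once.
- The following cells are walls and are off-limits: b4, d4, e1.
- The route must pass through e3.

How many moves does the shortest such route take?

9

Any route passes through e3 somewhere between c1 and a4. Summing Manhattan distances along the two legs (c1 → e3 → a4) gives a lower bound of 4 + 5 = 9 moves.
A route of 9 moves achieves this: c1 → c2 → d2 → e2 → e3 → d3 → c3 → b3 → a3 → a4.
Since 9 matches the lower bound, it is optimal.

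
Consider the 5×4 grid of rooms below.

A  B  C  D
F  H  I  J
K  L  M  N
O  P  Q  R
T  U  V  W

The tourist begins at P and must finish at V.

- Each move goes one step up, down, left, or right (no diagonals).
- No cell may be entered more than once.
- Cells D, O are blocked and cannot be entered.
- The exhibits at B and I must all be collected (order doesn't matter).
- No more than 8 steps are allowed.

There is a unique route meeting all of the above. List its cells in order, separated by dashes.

Any route must reach B and I and still end at V within 8 moves, so the order of the required stops is forced.
Route from P: up 3 to B, right 1 to C, down 4 to V — 8 moves in all.
Check: all required cells visited; 8 ≤ 8 moves.

P - L - H - B - C - I - M - Q - V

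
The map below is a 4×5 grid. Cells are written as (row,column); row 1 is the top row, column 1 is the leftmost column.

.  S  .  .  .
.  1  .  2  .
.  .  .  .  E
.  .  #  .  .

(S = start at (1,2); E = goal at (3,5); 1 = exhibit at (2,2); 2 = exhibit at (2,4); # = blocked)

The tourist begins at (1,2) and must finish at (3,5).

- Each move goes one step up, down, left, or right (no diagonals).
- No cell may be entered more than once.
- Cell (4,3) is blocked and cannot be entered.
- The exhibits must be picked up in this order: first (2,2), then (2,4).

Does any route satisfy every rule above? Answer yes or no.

yes

One route that works: (1,2) → (2,2) → (2,3) → (2,4) → (3,4) → (3,5).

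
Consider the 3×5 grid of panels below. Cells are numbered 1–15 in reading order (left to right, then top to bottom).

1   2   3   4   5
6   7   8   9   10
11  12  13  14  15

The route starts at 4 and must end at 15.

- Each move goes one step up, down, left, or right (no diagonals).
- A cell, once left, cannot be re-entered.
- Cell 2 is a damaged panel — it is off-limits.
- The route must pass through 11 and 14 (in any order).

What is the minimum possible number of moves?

Any route passes through 11 and 14 in some order between 4 and 15. Summing Manhattan distances along each leg and taking the cheapest ordering (4 → 14 → 11 → 15) gives a lower bound of 2 + 3 + 4 = 9 moves.
A route of 9 moves achieves this: 4 → 9 → 8 → 7 → 6 → 11 → 12 → 13 → 14 → 15.
Since 9 matches the lower bound, it is optimal.

9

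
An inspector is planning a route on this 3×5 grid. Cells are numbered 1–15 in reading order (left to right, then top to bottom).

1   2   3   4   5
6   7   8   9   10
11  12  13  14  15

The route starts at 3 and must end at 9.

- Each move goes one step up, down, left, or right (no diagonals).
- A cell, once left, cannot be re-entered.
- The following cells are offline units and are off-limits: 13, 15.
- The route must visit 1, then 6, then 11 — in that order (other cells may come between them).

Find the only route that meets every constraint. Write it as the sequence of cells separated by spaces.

The waypoints must appear in the order 1, 6, 11, with no cell reused.
Route from 3: 2× left (reaching 1), 2× down (reaching 11), right to 12, up to 7, 2× right (reaching 9) — 8 moves in all.
Check: order respected (1 at step 2, 6 at step 3, 11 at step 4).

3 2 1 6 11 12 7 8 9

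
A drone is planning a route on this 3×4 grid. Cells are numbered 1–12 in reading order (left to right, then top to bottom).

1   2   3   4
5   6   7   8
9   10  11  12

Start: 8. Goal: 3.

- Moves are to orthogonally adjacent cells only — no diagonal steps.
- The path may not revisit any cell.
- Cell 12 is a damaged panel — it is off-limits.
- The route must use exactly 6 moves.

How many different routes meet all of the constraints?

2

Need simple routes of exactly 6 moves from 8 to 3 (Manhattan distance 2, so 2 moves are spent on a detour and 2 undoing it).
Enumerating: 8 7 11 10 6 2 3 | 8 7 6 5 1 2 3.
That gives 2 routes.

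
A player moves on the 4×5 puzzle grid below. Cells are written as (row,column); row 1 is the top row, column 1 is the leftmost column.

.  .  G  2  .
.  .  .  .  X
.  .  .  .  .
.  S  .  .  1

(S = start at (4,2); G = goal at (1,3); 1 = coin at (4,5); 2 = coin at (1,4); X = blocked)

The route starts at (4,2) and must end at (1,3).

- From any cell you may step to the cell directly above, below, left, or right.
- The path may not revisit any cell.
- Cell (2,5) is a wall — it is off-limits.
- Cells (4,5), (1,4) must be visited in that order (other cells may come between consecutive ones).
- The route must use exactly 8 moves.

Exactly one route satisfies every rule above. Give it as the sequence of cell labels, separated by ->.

The waypoints must appear in the order (4,5), (1,4), with no cell reused.
Route from (4,2): right 3 to (4,5), up 1 to (3,5), left 1 to (3,4), up 2 to (1,4), left 1 to (1,3) — 8 moves in all.
Check: order respected (1 at step 3, 2 at step 7); 8 moves as required.

(4,2) -> (4,3) -> (4,4) -> (4,5) -> (3,5) -> (3,4) -> (2,4) -> (1,4) -> (1,3)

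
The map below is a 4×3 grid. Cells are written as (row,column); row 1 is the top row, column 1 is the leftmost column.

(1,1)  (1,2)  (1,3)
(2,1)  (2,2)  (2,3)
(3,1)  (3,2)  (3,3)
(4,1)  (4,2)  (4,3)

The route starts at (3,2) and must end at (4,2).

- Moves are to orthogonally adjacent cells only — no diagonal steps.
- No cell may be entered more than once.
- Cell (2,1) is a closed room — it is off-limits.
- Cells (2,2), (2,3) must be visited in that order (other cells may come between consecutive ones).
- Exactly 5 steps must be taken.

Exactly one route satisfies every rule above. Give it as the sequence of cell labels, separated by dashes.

(3,2) - (2,2) - (2,3) - (3,3) - (4,3) - (4,2)

The waypoints must appear in the order (2,2), (2,3), with no cell reused.
Route from (3,2): up 1 to (2,2), right 1 to (2,3), down 2 to (4,3), left 1 to (4,2) — 5 moves in all.
Check: order respected ((2,2) at step 1, (2,3) at step 2); 5 moves as required.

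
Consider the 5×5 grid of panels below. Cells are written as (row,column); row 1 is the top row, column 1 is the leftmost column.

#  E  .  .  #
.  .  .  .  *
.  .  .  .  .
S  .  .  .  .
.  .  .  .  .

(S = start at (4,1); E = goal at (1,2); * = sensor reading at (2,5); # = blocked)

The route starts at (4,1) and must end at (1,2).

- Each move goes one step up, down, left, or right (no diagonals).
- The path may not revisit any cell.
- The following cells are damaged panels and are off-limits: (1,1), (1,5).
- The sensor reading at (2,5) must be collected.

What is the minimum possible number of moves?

10

Any route passes through (2,5) somewhere between (4,1) and (1,2). Summing Manhattan distances along the two legs ((4,1) → (2,5) → (1,2)) gives a lower bound of 6 + 4 = 10 moves.
A route of 10 moves achieves this: (4,1) → (3,1) → (3,2) → (3,3) → (3,4) → (3,5) → (2,5) → (2,4) → (1,4) → (1,3) → (1,2).
Since 10 matches the lower bound, it is optimal.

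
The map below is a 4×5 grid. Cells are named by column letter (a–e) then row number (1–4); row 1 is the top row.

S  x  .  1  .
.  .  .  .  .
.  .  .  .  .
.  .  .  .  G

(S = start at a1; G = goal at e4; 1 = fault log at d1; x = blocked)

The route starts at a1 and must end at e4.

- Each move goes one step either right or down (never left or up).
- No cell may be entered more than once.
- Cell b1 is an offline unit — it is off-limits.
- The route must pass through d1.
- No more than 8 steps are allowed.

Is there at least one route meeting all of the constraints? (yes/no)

no

Every right/down route from a1 to d1 runs into a blocked cell, so that leg cannot be completed.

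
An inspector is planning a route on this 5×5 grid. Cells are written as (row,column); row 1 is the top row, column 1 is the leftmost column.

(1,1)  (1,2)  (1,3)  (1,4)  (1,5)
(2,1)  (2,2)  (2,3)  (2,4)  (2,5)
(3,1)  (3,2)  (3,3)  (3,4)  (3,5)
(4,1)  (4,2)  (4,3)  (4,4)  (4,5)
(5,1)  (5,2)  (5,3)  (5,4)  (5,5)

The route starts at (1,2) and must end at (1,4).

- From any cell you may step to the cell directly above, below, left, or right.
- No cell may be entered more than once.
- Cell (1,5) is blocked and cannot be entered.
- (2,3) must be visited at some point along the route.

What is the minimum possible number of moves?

Any route passes through (2,3) somewhere between (1,2) and (1,4). Summing Manhattan distances along the two legs ((1,2) → (2,3) → (1,4)) gives a lower bound of 2 + 2 = 4 moves.
A route of 4 moves achieves this: (1,2) → (2,2) → (2,3) → (1,3) → (1,4).
Since 4 matches the lower bound, it is optimal.

4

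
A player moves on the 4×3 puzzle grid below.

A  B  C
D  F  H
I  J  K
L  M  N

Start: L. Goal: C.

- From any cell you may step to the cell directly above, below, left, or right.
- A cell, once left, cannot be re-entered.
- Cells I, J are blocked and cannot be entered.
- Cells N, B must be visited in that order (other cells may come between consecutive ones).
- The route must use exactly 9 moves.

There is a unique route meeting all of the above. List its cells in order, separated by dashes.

L - M - N - K - H - F - D - A - B - C

The waypoints must appear in the order N, B, with no cell reused.
Route from L: right 2 to N, up 2 to H, left 2 to D, up 1 to A, right 2 to C — 9 moves in all.
Check: order respected (N at step 2, B at step 8); 9 moves as required.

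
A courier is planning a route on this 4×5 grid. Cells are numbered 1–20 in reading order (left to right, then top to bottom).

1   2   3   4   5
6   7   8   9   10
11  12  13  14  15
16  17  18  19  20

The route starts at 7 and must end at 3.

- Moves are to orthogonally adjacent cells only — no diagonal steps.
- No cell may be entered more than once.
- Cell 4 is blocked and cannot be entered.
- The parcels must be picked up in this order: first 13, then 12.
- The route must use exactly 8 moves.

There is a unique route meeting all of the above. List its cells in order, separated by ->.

The waypoints must appear in the order 13, 12, with no cell reused.
Route from 7: right to 8, down to 13, 2× left (reaching 11), 2× up (reaching 1), 2× right (reaching 3) — 8 moves in all.
Check: order respected (13 at step 2, 12 at step 3); 8 moves as required.

7 -> 8 -> 13 -> 12 -> 11 -> 6 -> 1 -> 2 -> 3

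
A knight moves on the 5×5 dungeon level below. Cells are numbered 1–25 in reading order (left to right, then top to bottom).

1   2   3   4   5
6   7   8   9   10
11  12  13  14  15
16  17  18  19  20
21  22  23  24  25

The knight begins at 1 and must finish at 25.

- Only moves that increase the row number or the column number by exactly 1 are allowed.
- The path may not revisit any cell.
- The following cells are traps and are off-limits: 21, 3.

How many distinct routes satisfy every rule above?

A right/down-only route from 1 to 25 makes exactly 4 down-moves and 4 right-moves in some order.
With no other constraints that would be C(8,4) = 70 routes.
Subtract routes through each blocked cell (inclusion–exclusion for overlaps): − through 3: 15 − through 21: 1 → 54.
That gives 54 routes.

54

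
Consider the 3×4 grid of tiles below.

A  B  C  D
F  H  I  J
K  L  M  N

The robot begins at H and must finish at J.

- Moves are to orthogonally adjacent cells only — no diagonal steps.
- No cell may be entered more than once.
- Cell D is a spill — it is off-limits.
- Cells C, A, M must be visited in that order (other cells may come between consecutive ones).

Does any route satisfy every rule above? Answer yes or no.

yes

One route that works: H → I → C → B → A → F → K → L → M → N → J.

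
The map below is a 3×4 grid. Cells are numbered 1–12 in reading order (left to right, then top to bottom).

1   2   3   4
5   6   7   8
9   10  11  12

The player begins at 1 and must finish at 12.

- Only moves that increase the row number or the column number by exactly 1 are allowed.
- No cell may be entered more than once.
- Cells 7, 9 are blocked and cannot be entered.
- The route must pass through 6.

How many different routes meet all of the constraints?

2

A right/down-only route from 1 to 12 makes exactly 2 down-moves and 3 right-moves in some order.
With no other constraints that would be C(5,2) = 10 routes.
Split at 6 and multiply the segment counts (each segment already excludes blocked cells): 1→6: 2; 6→12: 1; product = 2.
That gives 2 routes.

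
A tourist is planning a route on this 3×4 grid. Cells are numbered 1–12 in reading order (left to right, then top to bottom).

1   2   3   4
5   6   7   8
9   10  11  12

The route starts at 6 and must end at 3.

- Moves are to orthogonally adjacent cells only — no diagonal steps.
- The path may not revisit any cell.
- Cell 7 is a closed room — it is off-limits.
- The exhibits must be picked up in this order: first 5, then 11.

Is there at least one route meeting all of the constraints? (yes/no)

One route that works: 6 → 5 → 9 → 10 → 11 → 12 → 8 → 4 → 3.

yes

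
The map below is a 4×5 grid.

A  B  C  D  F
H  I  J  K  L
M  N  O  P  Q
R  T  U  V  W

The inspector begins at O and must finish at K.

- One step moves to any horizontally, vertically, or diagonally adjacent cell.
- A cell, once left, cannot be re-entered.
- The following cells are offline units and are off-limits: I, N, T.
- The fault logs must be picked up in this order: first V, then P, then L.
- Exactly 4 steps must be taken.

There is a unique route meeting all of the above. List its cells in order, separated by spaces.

The waypoints must appear in the order V, P, L, with no cell reused.
Route from O: down-right 1 to V, up 1 to P, up-right 1 to L, left 1 to K — 4 moves in all.
Check: order respected (V at step 1, P at step 2, L at step 3); 4 moves as required.

O V P L K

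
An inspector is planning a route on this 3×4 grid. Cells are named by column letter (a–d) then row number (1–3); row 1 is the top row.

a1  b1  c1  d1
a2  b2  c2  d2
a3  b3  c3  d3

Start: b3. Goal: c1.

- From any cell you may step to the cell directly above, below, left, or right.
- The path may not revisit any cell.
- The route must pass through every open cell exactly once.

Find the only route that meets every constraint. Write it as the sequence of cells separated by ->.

Need to visit all 12 open cells exactly once, starting at b3 and ending at c1.
Route from b3: left to a3, 2× up (reaching a1), right to b1, down to b2, right to c2, down to c3, right to d3, 2× up (reaching d1), left to c1 — 11 moves in all.
Check: all 12 open cells covered.

b3 -> a3 -> a2 -> a1 -> b1 -> b2 -> c2 -> c3 -> d3 -> d2 -> d1 -> c1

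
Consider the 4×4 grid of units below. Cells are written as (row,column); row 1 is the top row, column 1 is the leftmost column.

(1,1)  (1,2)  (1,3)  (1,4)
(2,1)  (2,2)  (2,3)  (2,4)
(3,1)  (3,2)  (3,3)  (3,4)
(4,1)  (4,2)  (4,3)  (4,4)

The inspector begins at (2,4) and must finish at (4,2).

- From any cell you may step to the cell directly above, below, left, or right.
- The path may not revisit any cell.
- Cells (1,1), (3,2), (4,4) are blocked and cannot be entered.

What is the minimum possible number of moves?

4

The Manhattan distance from (2,4) to (4,2) is |2−4| + |4−2| = 4, so at least 4 moves are needed.
A route of 4 moves achieves this: (2,4) → (3,4) → (3,3) → (4,3) → (4,2).
Since 4 matches the lower bound, it is optimal.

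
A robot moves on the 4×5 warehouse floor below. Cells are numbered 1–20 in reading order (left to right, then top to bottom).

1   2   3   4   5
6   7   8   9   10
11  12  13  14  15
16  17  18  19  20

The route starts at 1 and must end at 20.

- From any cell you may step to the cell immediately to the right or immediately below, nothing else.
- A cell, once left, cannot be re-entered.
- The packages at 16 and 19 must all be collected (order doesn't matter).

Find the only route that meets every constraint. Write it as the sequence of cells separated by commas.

1, 6, 11, 16, 17, 18, 19, 20

Moves only go right or down, so the column and row indices never decrease.
Route from 1: down 3 to 16, right 4 to 20 — 7 moves in all.
Check: all required cells visited.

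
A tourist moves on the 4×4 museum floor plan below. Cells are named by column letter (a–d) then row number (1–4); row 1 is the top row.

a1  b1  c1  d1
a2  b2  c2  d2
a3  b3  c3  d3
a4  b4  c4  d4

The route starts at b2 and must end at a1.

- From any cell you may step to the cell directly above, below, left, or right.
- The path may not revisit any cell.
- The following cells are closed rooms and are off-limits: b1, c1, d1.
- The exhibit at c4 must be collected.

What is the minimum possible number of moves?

8

Any route passes through c4 somewhere between b2 and a1. Summing Manhattan distances along the two legs (b2 → c4 → a1) gives a lower bound of 3 + 5 = 8 moves.
A route of 8 moves achieves this: b2 → b3 → c3 → c4 → b4 → a4 → a3 → a2 → a1.
Since 8 matches the lower bound, it is optimal.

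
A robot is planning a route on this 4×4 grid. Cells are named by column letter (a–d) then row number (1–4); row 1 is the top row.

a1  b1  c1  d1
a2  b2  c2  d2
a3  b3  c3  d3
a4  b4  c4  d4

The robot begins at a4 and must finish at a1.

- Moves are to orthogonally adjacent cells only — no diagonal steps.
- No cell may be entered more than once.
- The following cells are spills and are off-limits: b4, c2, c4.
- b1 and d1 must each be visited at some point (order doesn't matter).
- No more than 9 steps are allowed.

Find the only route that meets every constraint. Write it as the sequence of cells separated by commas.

The budget equals the shortest possible length, so every move has to be on a shortest route through the required cells.
Route from a4: up 1 to a3, right 3 to d3, up 2 to d1, left 3 to a1 — 9 moves in all.
Check: all required cells visited; 9 ≤ 9 moves.

a4, a3, b3, c3, d3, d2, d1, c1, b1, a1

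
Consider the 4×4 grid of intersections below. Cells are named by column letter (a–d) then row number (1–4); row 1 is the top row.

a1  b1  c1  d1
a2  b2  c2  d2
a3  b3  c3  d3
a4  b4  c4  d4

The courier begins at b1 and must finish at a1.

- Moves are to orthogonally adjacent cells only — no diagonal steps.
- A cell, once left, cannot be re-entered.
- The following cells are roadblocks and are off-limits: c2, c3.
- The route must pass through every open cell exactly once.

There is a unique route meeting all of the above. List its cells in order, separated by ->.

b1 -> c1 -> d1 -> d2 -> d3 -> d4 -> c4 -> b4 -> a4 -> a3 -> b3 -> b2 -> a2 -> a1

Need to visit all 14 open cells exactly once, starting at b1 and ending at a1.
Cell c4 has only two open neighbours (b4 and d4), so the path must pass straight through it: one of those is the cell it's entered from and the other is where it exits.
Route from b1: 2× right (reaching d1), 3× down (reaching d4), 3× left (reaching a4), up to a3, right to b3, up to b2, left to a2, up to a1 — 13 moves in all.
Check: all 14 open cells covered.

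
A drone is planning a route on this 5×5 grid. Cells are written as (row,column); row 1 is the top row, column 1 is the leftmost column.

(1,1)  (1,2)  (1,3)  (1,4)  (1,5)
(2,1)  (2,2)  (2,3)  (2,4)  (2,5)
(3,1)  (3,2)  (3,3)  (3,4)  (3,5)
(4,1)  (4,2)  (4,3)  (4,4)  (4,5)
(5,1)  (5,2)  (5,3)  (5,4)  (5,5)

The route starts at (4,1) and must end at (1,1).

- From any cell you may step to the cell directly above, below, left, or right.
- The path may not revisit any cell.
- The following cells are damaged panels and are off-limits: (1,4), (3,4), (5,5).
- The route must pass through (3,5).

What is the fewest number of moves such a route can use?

Any route passes through (3,5) somewhere between (4,1) and (1,1). Summing Manhattan distances along the two legs ((4,1) → (3,5) → (1,1)) gives a lower bound of 5 + 6 = 11 moves.
A route of 11 moves achieves this: (4,1) → (4,2) → (4,3) → (4,4) → (4,5) → (3,5) → (2,5) → (2,4) → (2,3) → (1,3) → (1,2) → (1,1).
Since 11 matches the lower bound, it is optimal.

11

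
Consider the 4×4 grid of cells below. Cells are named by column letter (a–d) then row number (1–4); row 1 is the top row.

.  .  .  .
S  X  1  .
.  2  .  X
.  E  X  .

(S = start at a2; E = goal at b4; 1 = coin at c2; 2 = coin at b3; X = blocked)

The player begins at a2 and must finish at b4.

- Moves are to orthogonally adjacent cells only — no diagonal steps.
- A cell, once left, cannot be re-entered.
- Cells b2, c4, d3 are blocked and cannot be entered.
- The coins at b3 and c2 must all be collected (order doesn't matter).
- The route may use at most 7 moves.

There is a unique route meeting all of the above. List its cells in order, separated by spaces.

The 7-move cap with required stops at b3, c2 leaves no slack for detours.
Route from a2: up to a1, 2× right (reaching c1), 2× down (reaching c3), left to b3, down to b4 — 7 moves in all.
Check: all required cells visited; 7 ≤ 7 moves.

a2 a1 b1 c1 c2 c3 b3 b4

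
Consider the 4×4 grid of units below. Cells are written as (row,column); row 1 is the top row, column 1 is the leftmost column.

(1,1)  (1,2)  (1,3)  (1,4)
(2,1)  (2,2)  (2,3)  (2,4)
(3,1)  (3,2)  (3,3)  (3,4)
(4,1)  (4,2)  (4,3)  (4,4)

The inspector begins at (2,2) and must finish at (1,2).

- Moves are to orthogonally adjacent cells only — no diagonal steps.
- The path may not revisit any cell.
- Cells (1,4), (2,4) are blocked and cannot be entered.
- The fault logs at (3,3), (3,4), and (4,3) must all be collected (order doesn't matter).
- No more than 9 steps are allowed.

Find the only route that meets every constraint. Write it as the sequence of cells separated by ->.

Any route must reach (3,3), (3,4), and (4,3) and still end at (1,2) within 9 moves, so the order of the required stops is forced.
Route from (2,2): 2× down (reaching (4,2)), 2× right (reaching (4,4)), up to (3,4), left to (3,3), 2× up (reaching (1,3)), left to (1,2) — 9 moves in all.
Check: all required cells visited; 9 ≤ 9 moves.

(2,2) -> (3,2) -> (4,2) -> (4,3) -> (4,4) -> (3,4) -> (3,3) -> (2,3) -> (1,3) -> (1,2)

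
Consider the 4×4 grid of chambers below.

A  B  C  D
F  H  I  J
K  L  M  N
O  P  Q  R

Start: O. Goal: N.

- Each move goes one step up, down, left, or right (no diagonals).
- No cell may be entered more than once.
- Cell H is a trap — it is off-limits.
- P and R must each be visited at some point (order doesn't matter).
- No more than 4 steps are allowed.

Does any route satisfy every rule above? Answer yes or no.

One route that works: O → P → Q → R → N.

yes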